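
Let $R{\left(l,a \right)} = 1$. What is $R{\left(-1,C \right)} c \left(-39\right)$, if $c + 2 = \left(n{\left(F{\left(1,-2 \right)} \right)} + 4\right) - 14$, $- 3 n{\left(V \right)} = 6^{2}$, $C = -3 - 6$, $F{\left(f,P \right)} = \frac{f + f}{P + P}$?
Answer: $936$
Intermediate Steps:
$F{\left(f,P \right)} = \frac{f}{P}$ ($F{\left(f,P \right)} = \frac{2 f}{2 P} = 2 f \frac{1}{2 P} = \frac{f}{P}$)
$C = -9$ ($C = -3 - 6 = -9$)
$n{\left(V \right)} = -12$ ($n{\left(V \right)} = - \frac{6^{2}}{3} = \left(- \frac{1}{3}\right) 36 = -12$)
$c = -24$ ($c = -2 + \left(\left(-12 + 4\right) - 14\right) = -2 - 22 = -24$)
$R{\left(-1,C \right)} c \left(-39\right) = 1 \left(-24\right) \left(-39\right) = \left(-24\right) \left(-39\right) = 936$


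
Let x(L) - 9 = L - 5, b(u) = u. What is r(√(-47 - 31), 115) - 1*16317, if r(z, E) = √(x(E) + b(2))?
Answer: -16306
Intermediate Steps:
x(L) = 4 + L (x(L) = 9 + (L - 5) = 9 + (-5 + L) = 4 + L)
r(z, E) = √(6 + E) (r(z, E) = √((4 + E) + 2) = √(6 + E))
r(√(-47 - 31), 115) - 1*16317 = √(6 + 115) - 1*16317 = √121 - 16317 = 11 - 16317 = -16306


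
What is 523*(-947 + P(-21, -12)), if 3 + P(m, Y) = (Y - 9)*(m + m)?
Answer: -35564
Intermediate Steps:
P(m, Y) = -3 + 2*m*(-9 + Y) (P(m, Y) = -3 + (Y - 9)*(m + m) = -3 + (-9 + Y)*(2*m) = -3 + 2*m*(-9 + Y))
523*(-947 + P(-21, -12)) = 523*(-947 + (-3 - 18*(-21) + 2*(-12)*(-21))) = 523*(-947 + (-3 + 378 + 504)) = 523*(-947 + 879) = 523*(-68) = -35564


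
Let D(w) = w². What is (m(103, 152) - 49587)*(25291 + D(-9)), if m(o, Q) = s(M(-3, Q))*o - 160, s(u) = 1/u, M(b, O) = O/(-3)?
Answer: -47964833579/38 ≈ -1.2622e+9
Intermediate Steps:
M(b, O) = -O/3 (M(b, O) = O*(-⅓) = -O/3)
s(u) = 1/u
m(o, Q) = -160 - 3*o/Q (m(o, Q) = o/((-Q/3)) - 160 = (-3/Q)*o - 160 = -3*o/Q - 160 = -160 - 3*o/Q)
(m(103, 152) - 49587)*(25291 + D(-9)) = ((-160 - 3*103/152) - 49587)*(25291 + (-9)²) = ((-160 - 3*103*1/152) - 49587)*(25291 + 81) = ((-160 - 309/152) - 49587)*25372 = (-24629/152 - 49587)*25372 = -7561853/152*25372 = -47964833579/38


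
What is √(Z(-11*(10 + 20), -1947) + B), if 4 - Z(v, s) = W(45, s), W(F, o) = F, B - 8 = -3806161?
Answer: I*√3806194 ≈ 1950.9*I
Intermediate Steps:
B = -3806153 (B = 8 - 3806161 = -3806153)
Z(v, s) = -41 (Z(v, s) = 4 - 1*45 = 4 - 45 = -41)
√(Z(-11*(10 + 20), -1947) + B) = √(-41 - 3806153) = √(-3806194) = I*√3806194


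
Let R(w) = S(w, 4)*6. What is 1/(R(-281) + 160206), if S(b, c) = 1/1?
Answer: 1/160212 ≈ 6.2417e-6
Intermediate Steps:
S(b, c) = 1
R(w) = 6 (R(w) = 1*6 = 6)
1/(R(-281) + 160206) = 1/(6 + 160206) = 1/160212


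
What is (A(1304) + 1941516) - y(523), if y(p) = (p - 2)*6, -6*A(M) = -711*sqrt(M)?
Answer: 1938390 + 237*sqrt(326) ≈ 1.9427e+6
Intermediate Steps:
A(M) = 237*sqrt(M)/2 (A(M) = -(-237)*sqrt(M)/2 = 237*sqrt(M)/2)
y(p) = -12 + 6*p (y(p) = (-2 + p)*6 = -12 + 6*p)
(A(1304) + 1941516) - y(523) = (237*sqrt(1304)/2 + 1941516) - (-12 + 6*523) = (237*(2*sqrt(326))/2 + 1941516) - (-12 + 3138) = (237*sqrt(326) + 1941516) - 1*3126 = (1941516 + 237*sqrt(326)) - 3126 = 1938390 + 237*sqrt(326)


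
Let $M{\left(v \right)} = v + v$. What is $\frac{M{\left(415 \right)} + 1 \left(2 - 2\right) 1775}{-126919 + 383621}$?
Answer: $\frac{415}{128351} \approx 0.0032333$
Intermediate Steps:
$M{\left(v \right)} = 2 v$
$\frac{M{\left(415 \right)} + 1 \left(2 - 2\right) 1775}{-126919 + 383621} = \frac{2 \cdot 415 + 1 \left(2 - 2\right) 1775}{-126919 + 383621} = \frac{830 + 1 \cdot 0 \cdot 1775}{256702} = \left(830 + 0 \cdot 1775\right) \frac{1}{256702} = \left(830 + 0\right) \frac{1}{256702} = 830 \cdot \frac{1}{256702} = \frac{415}{128351}$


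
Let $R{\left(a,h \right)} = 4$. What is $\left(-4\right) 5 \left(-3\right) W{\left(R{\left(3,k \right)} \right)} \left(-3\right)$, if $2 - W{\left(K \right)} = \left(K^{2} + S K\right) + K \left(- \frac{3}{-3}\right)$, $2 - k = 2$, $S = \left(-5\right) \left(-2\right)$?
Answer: $10440$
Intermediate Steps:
$S = 10$
$k = 0$ ($k = 2 - 2 = 0$)
$W{\left(K \right)} = 2 - K^{2} - 11 K$ ($W{\left(K \right)} = 2 - \left(\left(K^{2} + 10 K\right) + K \left(- \frac{3}{-3}\right)\right) = 2 - \left(\left(K^{2} + 10 K\right) + K \left(\left(-3\right) \left(- \frac{1}{3}\right)\right)\right) = 2 - \left(\left(K^{2} + 10 K\right) + K 1\right) = 2 - \left(\left(K^{2} + 10 K\right) + K\right) = 2 - \left(K^{2} + 11 K\right) = 2 - K^{2} - 11 K$)
$\left(-4\right) 5 \left(-3\right) W{\left(R{\left(3,k \right)} \right)} \left(-3\right) = \left(-4\right) 5 \left(-3\right) \left(2 - 4^{2} - 44\right) \left(-3\right) = \left(-20\right) \left(-3\right) \left(2 - 16 - 44\right) \left(-3\right) = 60 \left(2 - 16 - 44\right) \left(-3\right) = 60 \left(-58\right) \left(-3\right) = \left(-3480\right) \left(-3\right) = 10440$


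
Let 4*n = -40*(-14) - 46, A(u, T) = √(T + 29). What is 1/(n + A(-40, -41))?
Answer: 514/66097 - 8*I*√3/66097 ≈ 0.0077764 - 0.00020964*I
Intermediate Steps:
A(u, T) = √(29 + T)
n = 257/2 (n = (-40*(-14) - 46)/4 = (560 - 46)/4 = (¼)*514 = 257/2 ≈ 128.50)
1/(n + A(-40, -41)) = 1/(257/2 + √(29 - 41)) = 1/(257/2 + √(-12)) = 1/(257/2 + 2*I*√3)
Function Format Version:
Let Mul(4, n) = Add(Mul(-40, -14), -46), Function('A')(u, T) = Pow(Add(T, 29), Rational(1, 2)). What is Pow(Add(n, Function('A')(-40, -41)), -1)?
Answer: Add(Rational(514, 66097), Mul(Rational(-8, 66097), I, Pow(3, Rational(1, 2)))) ≈ Add(0.0077764, Mul(-0.00020964, I))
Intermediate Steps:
Function('A')(u, T) = Pow(Add(29, T), Rational(1, 2))
n = Rational(257, 2) (n = Mul(Rational(1, 4), Add(Mul(-40, -14), -46)) = Mul(Rational(1, 4), Add(560, -46)) = Mul(Rational(1, 4), 514) = Rational(257, 2) ≈ 128.50)
Pow(Add(n, Function('A')(-40, -41)), -1) = Pow(Add(Rational(257, 2), Pow(Add(29, -41), Rational(1, 2))), -1) = Pow(Add(Rational(257, 2), Pow(-12, Rational(1, 2))), -1) = Pow(Add(Rational(257, 2), Mul(2, I, Pow(3, Rational(1, 2)))), -1)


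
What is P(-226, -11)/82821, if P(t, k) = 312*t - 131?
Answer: -70643/82821 ≈ -0.85296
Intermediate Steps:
P(t, k) = -131 + 312*t
P(-226, -11)/82821 = (-131 + 312*(-226))/82821 = (-131 - 70512)*(1/82821) = -70643*1/82821 = -70643/82821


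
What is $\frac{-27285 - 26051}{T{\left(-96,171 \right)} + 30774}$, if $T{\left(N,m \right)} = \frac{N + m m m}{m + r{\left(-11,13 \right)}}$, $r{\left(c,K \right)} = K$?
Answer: $- \frac{9813824}{10662531} \approx -0.9204$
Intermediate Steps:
$T{\left(N,m \right)} = \frac{N + m^{3}}{13 + m}$ ($T{\left(N,m \right)} = \frac{N + m m m}{m + 13} = \frac{N + m^{2} m}{13 + m} = \frac{N + m^{3}}{13 + m}$)
$\frac{-27285 - 26051}{T{\left(-96,171 \right)} + 30774} = \frac{-27285 - 26051}{\frac{-96 + 171^{3}}{13 + 171} + 30774} = - \frac{53336}{\frac{-96 + 5000211}{184} + 30774} = - \frac{53336}{\frac{1}{184} \cdot 5000115 + 30774} = - \frac{53336}{\frac{5000115}{184} + 30774} = - \frac{53336}{\frac{10662531}{184}} = \left(-53336\right) \frac{184}{10662531} = - \frac{9813824}{10662531}$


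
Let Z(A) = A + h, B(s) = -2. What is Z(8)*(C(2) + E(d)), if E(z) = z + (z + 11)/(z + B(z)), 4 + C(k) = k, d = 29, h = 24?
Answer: 24608/27 ≈ 911.41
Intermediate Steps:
C(k) = -4 + k
Z(A) = 24 + A (Z(A) = A + 24 = 24 + A)
E(z) = z + (11 + z)/(-2 + z) (E(z) = z + (z + 11)/(z - 2) = z + (11 + z)/(-2 + z))
Z(8)*(C(2) + E(d)) = (24 + 8)*((-4 + 2) + (11 + 29**2 - 1*29)/(-2 + 29)) = 32*(-2 + (11 + 841 - 29)/27) = 32*(-2 + (1/27)*823) = 32*(-2 + 823/27) = 32*(769/27) = 24608/27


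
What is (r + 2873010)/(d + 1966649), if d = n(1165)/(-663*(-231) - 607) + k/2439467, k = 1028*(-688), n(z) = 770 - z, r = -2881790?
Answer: -3267309591581960/731850818364233709 ≈ -0.0044644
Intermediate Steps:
k = -707264
d = -108853883609/372130932982 (d = (770 - 1*1165)/(-663*(-231) - 607) - 707264/2439467 = (770 - 1165)/(153153 - 607) - 707264*1/2439467 = -395/152546 - 707264/2439467 = -108853883609/372130932982 ≈ -0.29251)
(r + 2873010)/(d + 1966649) = (-2881790 + 2873010)/(-108853883609/372130932982 + 1966649) = -8780/731850818364233709/372130932982 = -8780*372130932982/731850818364233709 = -3267309591581960/731850818364233709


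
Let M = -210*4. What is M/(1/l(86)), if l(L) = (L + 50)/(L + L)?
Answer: -28560/43 ≈ -664.19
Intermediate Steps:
l(L) = (50 + L)/(2*L) (l(L) = (50 + L)/((2*L)) = (50 + L)*(1/(2*L)) = (50 + L)/(2*L))
M = -840
M/(1/l(86)) = -840*(½)*(50 + 86)/86 = -840*(½)*(1/86)*136 = -840/(1/(34/43)) = -840/43/34 = -840*34/43 = -28560/43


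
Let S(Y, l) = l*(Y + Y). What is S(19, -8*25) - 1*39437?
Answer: -47037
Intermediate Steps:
S(Y, l) = 2*Y*l (S(Y, l) = l*(2*Y) = 2*Y*l)
S(19, -8*25) - 1*39437 = 2*19*(-8*25) - 1*39437 = 2*19*(-200) - 39437 = -7600 - 39437 = -47037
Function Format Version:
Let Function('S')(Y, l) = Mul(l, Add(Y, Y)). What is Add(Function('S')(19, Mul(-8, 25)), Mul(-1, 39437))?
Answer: -47037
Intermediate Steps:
Function('S')(Y, l) = Mul(2, Y, l) (Function('S')(Y, l) = Mul(l, Mul(2, Y)) = Mul(2, Y, l))
Add(Function('S')(19, Mul(-8, 25)), Mul(-1, 39437)) = Add(Mul(2, 19, Mul(-8, 25)), Mul(-1, 39437)) = Add(Mul(2, 19, -200), -39437) = Add(-7600, -39437) = -47037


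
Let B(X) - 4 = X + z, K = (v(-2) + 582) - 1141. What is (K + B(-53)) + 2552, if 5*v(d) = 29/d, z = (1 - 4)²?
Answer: 19501/10 ≈ 1950.1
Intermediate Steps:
z = 9 (z = (-3)² = 9)
v(d) = 29/(5*d) (v(d) = (29/d)/5 = 29/(5*d))
K = -5619/10 (K = ((29/5)/(-2) + 582) - 1141 = ((29/5)*(-½) + 582) - 1141 = (-29/10 + 582) - 1141 = 5791/10 - 1141 = -5619/10 ≈ -561.90)
B(X) = 13 + X (B(X) = 4 + (X + 9) = 4 + (9 + X) = 13 + X)
(K + B(-53)) + 2552 = (-5619/10 + (13 - 53)) + 2552 = (-5619/10 - 40) + 2552 = -6019/10 + 2552 = 19501/10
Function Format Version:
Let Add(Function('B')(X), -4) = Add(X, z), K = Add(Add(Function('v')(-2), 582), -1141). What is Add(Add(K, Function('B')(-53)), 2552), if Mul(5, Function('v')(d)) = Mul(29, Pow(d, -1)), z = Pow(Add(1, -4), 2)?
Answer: Rational(19501, 10) ≈ 1950.1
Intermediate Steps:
z = 9 (z = Pow(-3, 2) = 9)
Function('v')(d) = Mul(Rational(29, 5), Pow(d, -1)) (Function('v')(d) = Mul(Rational(1, 5), Mul(29, Pow(d, -1))) = Mul(Rational(29, 5), Pow(d, -1)))
K = Rational(-5619, 10) (K = Add(Add(Mul(Rational(29, 5), Pow(-2, -1)), 582), -1141) = Add(Add(Mul(Rational(29, 5), Rational(-1, 2)), 582), -1141) = Add(Add(Rational(-29, 10), 582), -1141) = Add(Rational(5791, 10), -1141) = Rational(-5619, 10) ≈ -561.90)
Function('B')(X) = Add(13, X) (Function('B')(X) = Add(4, Add(X, 9)) = Add(4, Add(9, X)) = Add(13, X))
Add(Add(K, Function('B')(-53)), 2552) = Add(Add(Rational(-5619, 10), Add(13, -53)), 2552) = Add(Add(Rational(-5619, 10), -40), 2552) = Add(Rational(-6019, 10), 2552) = Rational(19501, 10)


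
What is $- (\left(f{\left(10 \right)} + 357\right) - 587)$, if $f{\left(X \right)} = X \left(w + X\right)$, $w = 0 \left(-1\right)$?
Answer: $130$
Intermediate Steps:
$w = 0$
$f{\left(X \right)} = X^{2}$ ($f{\left(X \right)} = X \left(0 + X\right) = X X = X^{2}$)
$- (\left(f{\left(10 \right)} + 357\right) - 587) = - (\left(10^{2} + 357\right) - 587) = - (\left(100 + 357\right) - 587) = - (457 - 587) = \left(-1\right) \left(-130\right) = 130$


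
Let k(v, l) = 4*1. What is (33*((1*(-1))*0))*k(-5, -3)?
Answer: 0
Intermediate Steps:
k(v, l) = 4
(33*((1*(-1))*0))*k(-5, -3) = (33*((1*(-1))*0))*4 = (33*(-1*0))*4 = (33*0)*4 = 0*4 = 0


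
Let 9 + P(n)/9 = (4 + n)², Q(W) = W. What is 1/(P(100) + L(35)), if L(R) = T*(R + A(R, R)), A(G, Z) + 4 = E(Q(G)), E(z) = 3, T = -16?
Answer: 1/96719 ≈ 1.0339e-5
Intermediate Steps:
A(G, Z) = -1 (A(G, Z) = -4 + 3 = -1)
P(n) = -81 + 9*(4 + n)²
L(R) = 16 - 16*R (L(R) = -16*(R - 1) = -16*(-1 + R) = 16 - 16*R)
1/(P(100) + L(35)) = 1/((-81 + 9*(4 + 100)²) + (16 - 16*35)) = 1/((-81 + 9*104²) + (16 - 560)) = 1/((-81 + 9*10816) - 544) = 1/((-81 + 97344) - 544) = 1/(97263 - 544) = 1/96719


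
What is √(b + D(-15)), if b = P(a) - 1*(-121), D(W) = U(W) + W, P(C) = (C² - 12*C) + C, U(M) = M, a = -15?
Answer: √481 ≈ 21.932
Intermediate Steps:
P(C) = C² - 11*C
D(W) = 2*W (D(W) = W + W = 2*W)
b = 511 (b = -15*(-11 - 15) - 1*(-121) = -15*(-26) + 121 = 390 + 121 = 511)
√(b + D(-15)) = √(511 + 2*(-15)) = √(511 - 30) = √481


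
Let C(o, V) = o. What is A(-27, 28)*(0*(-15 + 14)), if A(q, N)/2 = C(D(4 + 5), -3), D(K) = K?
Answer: 0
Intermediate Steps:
A(q, N) = 18 (A(q, N) = 2*(4 + 5) = 2*9 = 18)
A(-27, 28)*(0*(-15 + 14)) = 18*(0*(-15 + 14)) = 18*(0*(-1)) = 18*0 = 0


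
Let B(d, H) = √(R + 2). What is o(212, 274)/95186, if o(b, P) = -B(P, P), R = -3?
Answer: -I/95186 ≈ -1.0506e-5*I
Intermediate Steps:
B(d, H) = I (B(d, H) = √(-3 + 2) = √(-1) = I)
o(b, P) = -I
o(212, 274)/95186 = -I/95186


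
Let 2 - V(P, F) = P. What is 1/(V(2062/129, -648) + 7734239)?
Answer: 129/997715027 ≈ 1.2930e-7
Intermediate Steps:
V(P, F) = 2 - P
1/(V(2062/129, -648) + 7734239) = 1/((2 - 2062/129) + 7734239) = 1/(-1804/129 + 7734239) = 1/(997715027/129) = 129/997715027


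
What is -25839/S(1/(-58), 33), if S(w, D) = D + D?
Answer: -783/2 ≈ -391.50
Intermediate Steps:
S(w, D) = 2*D
-25839/S(1/(-58), 33) = -25839/(2*33) = -25839/66 = -25839*1/66 = -783/2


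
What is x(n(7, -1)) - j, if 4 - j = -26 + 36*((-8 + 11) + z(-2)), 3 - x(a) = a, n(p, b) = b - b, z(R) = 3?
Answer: 189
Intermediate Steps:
n(p, b) = 0
x(a) = 3 - a
j = -186 (j = 4 - (-26 + 36*((-8 + 11) + 3)) = 4 - (-26 + 36*(3 + 3)) = 4 - (-26 + 36*6) = 4 - (-26 + 216) = 4 - 1*190 = 4 - 190 = -186)
x(n(7, -1)) - j = (3 - 1*0) - 1*(-186) = (3 + 0) + 186 = 3 + 186 = 189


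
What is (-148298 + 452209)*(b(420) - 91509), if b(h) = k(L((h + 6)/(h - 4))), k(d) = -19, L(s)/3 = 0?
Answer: -27816366008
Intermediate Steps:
L(s) = 0 (L(s) = 3*0 = 0)
b(h) = -19
(-148298 + 452209)*(b(420) - 91509) = (-148298 + 452209)*(-19 - 91509) = 303911*(-91528) = -27816366008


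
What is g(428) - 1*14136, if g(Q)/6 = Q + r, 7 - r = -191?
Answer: -10380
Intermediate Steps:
r = 198 (r = 7 - 1*(-191) = 7 + 191 = 198)
g(Q) = 1188 + 6*Q (g(Q) = 6*(Q + 198) = 6*(198 + Q) = 1188 + 6*Q)
g(428) - 1*14136 = (1188 + 6*428) - 1*14136 = (1188 + 2568) - 14136 = 3756 - 14136 = -10380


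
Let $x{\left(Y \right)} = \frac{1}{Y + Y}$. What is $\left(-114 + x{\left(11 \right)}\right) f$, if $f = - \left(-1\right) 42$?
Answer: $- \frac{52647}{11} \approx -4786.1$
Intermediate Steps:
$x{\left(Y \right)} = \frac{1}{2 Y}$
$f = 42$ ($f = \left(-1\right) \left(-42\right) = 42$)
$\left(-114 + x{\left(11 \right)}\right) f = \left(-114 + \frac{1}{2 \cdot 11}\right) 42 = \left(-114 + \frac{1}{2} \cdot \frac{1}{11}\right) 42 = \left(-114 + \frac{1}{22}\right) 42 = \left(- \frac{2507}{22}\right) 42 = - \frac{52647}{11}$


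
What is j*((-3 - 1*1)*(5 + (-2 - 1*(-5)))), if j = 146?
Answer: -4672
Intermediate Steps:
j*((-3 - 1*1)*(5 + (-2 - 1*(-5)))) = 146*((-3 - 1*1)*(5 + (-2 - 1*(-5)))) = 146*((-3 - 1)*(5 + (-2 + 5))) = 146*(-4*(5 + 3)) = 146*(-4*8) = 146*(-32) = -4672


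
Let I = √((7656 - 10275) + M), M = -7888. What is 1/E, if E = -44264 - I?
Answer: I/(√10507 - 44264*I) ≈ -2.2592e-5 + 5.2316e-8*I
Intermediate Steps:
I = I*√10507 (I = √((7656 - 10275) - 7888) = √(-2619 - 7888) = √(-10507) = I*√10507 ≈ 102.5*I)
E = -44264 - I*√10507 ≈ -44264.0 - 102.5*I
1/E = 1/(-44264 - I*√10507)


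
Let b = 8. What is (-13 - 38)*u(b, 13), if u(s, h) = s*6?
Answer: -2448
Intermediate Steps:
u(s, h) = 6*s
(-13 - 38)*u(b, 13) = (-13 - 38)*(6*8) = -51*48 = -2448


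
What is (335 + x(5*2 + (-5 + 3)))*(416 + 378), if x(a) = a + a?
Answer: 278694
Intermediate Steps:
x(a) = 2*a
(335 + x(5*2 + (-5 + 3)))*(416 + 378) = (335 + 2*(5*2 + (-5 + 3)))*(416 + 378) = (335 + 2*(10 - 2))*794 = (335 + 2*8)*794 = (335 + 16)*794 = 351*794 = 278694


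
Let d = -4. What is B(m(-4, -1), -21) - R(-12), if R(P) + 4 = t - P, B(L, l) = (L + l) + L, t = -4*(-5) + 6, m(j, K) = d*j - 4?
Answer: -31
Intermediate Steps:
m(j, K) = -4 - 4*j (m(j, K) = -4*j - 4 = -4 - 4*j)
t = 26 (t = 20 + 6 = 26)
B(L, l) = l + 2*L
R(P) = 22 - P (R(P) = -4 + (26 - P) = 22 - P)
B(m(-4, -1), -21) - R(-12) = (-21 + 2*(-4 - 4*(-4))) - (22 - 1*(-12)) = (-21 + 2*(-4 + 16)) - (22 + 12) = (-21 + 2*12) - 1*34 = (-21 + 24) - 34 = 3 - 34 = -31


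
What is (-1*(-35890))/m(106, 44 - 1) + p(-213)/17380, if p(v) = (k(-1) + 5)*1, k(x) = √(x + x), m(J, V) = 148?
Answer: 842931/3476 + I*√2/17380 ≈ 242.5 + 8.137e-5*I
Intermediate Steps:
k(x) = √2*√x (k(x) = √(2*x) = √2*√x)
p(v) = 5 + I*√2 (p(v) = (√2*√(-1) + 5)*1 = (√2*I + 5)*1 = (I*√2 + 5)*1 = (5 + I*√2)*1 = 5 + I*√2)
(-1*(-35890))/m(106, 44 - 1) + p(-213)/17380 = -1*(-35890)/148 + (5 + I*√2)/17380 = 35890*(1/148) + (5 + I*√2)*(1/17380) = 485/2 + (1/3476 + I*√2/17380) = 842931/3476 + I*√2/17380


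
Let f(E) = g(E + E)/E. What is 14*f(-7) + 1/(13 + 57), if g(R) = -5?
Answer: 701/70 ≈ 10.014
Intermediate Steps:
f(E) = -5/E
14*f(-7) + 1/(13 + 57) = 14*(-5/(-7)) + 1/(13 + 57) = 14*(-5*(-⅐)) + 1/70 = 14*(5/7) + 1/70 = 10 + 1/70 = 701/70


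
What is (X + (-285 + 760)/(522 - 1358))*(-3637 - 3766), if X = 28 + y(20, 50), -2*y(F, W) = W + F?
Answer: 224109/4 ≈ 56027.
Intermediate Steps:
y(F, W) = -F/2 - W/2 (y(F, W) = -(W + F)/2 = -(F + W)/2 = -F/2 - W/2)
X = -7 (X = 28 + (-½*20 - ½*50) = 28 + (-10 - 25) = 28 - 35 = -7)
(X + (-285 + 760)/(522 - 1358))*(-3637 - 3766) = (-7 + (-285 + 760)/(522 - 1358))*(-3637 - 3766) = (-7 + 475/(-836))*(-7403) = (-7 + 475*(-1/836))*(-7403) = (-7 - 25/44)*(-7403) = -333/44*(-7403) = 224109/4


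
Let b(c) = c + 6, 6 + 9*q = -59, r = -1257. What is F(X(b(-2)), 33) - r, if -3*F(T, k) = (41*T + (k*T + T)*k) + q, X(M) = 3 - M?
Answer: 44471/27 ≈ 1647.1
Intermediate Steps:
q = -65/9 (q = -⅔ + (⅑)*(-59) = -⅔ - 59/9 = -65/9 ≈ -7.2222)
b(c) = 6 + c
F(T, k) = 65/27 - 41*T/3 - k*(T + T*k)/3 (F(T, k) = -((41*T + (k*T + T)*k) - 65/9)/3 = -((41*T + (T*k + T)*k) - 65/9)/3 = -((41*T + (T + T*k)*k) - 65/9)/3 = -((41*T + k*(T + T*k)) - 65/9)/3 = -(-65/9 + 41*T + k*(T + T*k))/3 = 65/27 - 41*T/3 - k*(T + T*k)/3)
F(X(b(-2)), 33) - r = (65/27 - 41*(3 - (6 - 2))/3 - ⅓*(3 - (6 - 2))*33 - ⅓*(3 - (6 - 2))*33²) - 1*(-1257) = (65/27 - 41*(3 - 1*4)/3 - ⅓*(3 - 1*4)*33 - ⅓*(3 - 1*4)*1089) + 1257 = (65/27 - 41*(3 - 4)/3 - ⅓*(3 - 4)*33 - ⅓*(3 - 4)*1089) + 1257 = (65/27 - 41/3*(-1) - ⅓*(-1)*33 - ⅓*(-1)*1089) + 1257 = (65/27 + 41/3 + 11 + 363) + 1257 = 10532/27 + 1257 = 44471/27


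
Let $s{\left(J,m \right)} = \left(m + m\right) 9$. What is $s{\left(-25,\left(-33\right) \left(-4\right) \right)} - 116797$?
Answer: $-114421$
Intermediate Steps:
$s{\left(J,m \right)} = 18 m$ ($s{\left(J,m \right)} = 2 m 9 = 18 m$)
$s{\left(-25,\left(-33\right) \left(-4\right) \right)} - 116797 = 18 \left(\left(-33\right) \left(-4\right)\right) - 116797 = 18 \cdot 132 - 116797 = 2376 - 116797 = -114421$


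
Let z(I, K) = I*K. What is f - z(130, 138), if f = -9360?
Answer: -27300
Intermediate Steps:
f - z(130, 138) = -9360 - 130*138 = -9360 - 1*17940 = -9360 - 17940 = -27300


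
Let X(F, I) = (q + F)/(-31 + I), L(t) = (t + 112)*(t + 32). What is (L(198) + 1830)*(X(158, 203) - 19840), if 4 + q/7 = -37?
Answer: -2901908095/2 ≈ -1.4510e+9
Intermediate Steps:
q = -287 (q = -28 + 7*(-37) = -28 - 259 = -287)
L(t) = (32 + t)*(112 + t) (L(t) = (112 + t)*(32 + t) = (32 + t)*(112 + t))
X(F, I) = (-287 + F)/(-31 + I)
(L(198) + 1830)*(X(158, 203) - 19840) = ((3584 + 198² + 144*198) + 1830)*((-287 + 158)/(-31 + 203) - 19840) = ((3584 + 39204 + 28512) + 1830)*(-129/172 - 19840) = (71300 + 1830)*((1/172)*(-129) - 19840) = 73130*(-¾ - 19840) = 73130*(-79363/4) = -2901908095/2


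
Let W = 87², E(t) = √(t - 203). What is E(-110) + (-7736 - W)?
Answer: -15305 + I*√313 ≈ -15305.0 + 17.692*I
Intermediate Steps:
E(t) = √(-203 + t)
W = 7569
E(-110) + (-7736 - W) = √(-203 - 110) + (-7736 - 1*7569) = √(-313) + (-7736 - 7569) = I*√313 - 15305 = -15305 + I*√313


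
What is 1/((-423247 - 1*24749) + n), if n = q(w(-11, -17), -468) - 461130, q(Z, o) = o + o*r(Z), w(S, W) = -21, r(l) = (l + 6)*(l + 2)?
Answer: -1/1042974 ≈ -9.5880e-7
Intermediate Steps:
r(l) = (2 + l)*(6 + l) (r(l) = (6 + l)*(2 + l) = (2 + l)*(6 + l))
q(Z, o) = o + o*(12 + Z² + 8*Z)
n = -594978 (n = -468*(13 + (-21)² + 8*(-21)) - 461130 = -468*(13 + 441 - 168) - 461130 = -468*286 - 461130 = -133848 - 461130 = -594978)
1/((-423247 - 1*24749) + n) = 1/((-423247 - 1*24749) - 594978) = 1/((-423247 - 24749) - 594978) = 1/(-447996 - 594978) = 1/(-1042974) = -1/1042974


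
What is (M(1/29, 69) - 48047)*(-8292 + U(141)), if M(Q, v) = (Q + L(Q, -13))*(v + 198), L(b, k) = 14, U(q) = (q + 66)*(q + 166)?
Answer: -70988336358/29 ≈ -2.4479e+9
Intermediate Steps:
U(q) = (66 + q)*(166 + q)
M(Q, v) = (14 + Q)*(198 + v) (M(Q, v) = (Q + 14)*(v + 198) = (14 + Q)*(198 + v))
(M(1/29, 69) - 48047)*(-8292 + U(141)) = ((2772 + 14*69 + 198/29 + 69/29) - 48047)*(-8292 + (10956 + 141² + 232*141)) = ((2772 + 966 + 198*(1/29) + (1/29)*69) - 48047)*(-8292 + (10956 + 19881 + 32712)) = ((2772 + 966 + 198/29 + 69/29) - 48047)*(-8292 + 63549) = (108669/29 - 48047)*55257 = -1284694/29*55257 = -70988336358/29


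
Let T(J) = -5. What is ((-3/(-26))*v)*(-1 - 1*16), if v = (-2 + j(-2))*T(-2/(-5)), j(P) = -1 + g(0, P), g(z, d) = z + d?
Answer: -1275/26 ≈ -49.038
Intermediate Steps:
g(z, d) = d + z
j(P) = -1 + P (j(P) = -1 + (P + 0) = -1 + P)
v = 25 (v = (-2 + (-1 - 2))*(-5) = (-2 - 3)*(-5) = -5*(-5) = 25)
((-3/(-26))*v)*(-1 - 1*16) = (-3/(-26)*25)*(-1 - 1*16) = (-3*(-1/26)*25)*(-1 - 16) = ((3/26)*25)*(-17) = (75/26)*(-17) = -1275/26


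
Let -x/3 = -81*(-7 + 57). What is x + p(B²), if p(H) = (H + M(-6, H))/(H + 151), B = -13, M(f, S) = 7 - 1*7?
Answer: 3888169/320 ≈ 12151.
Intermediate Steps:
M(f, S) = 0 (M(f, S) = 7 - 7 = 0)
p(H) = H/(151 + H) (p(H) = (H + 0)/(H + 151) = H/(151 + H))
x = 12150 (x = -(-243)*(-7 + 57) = -(-243)*50 = -3*(-4050) = 12150)
x + p(B²) = 12150 + (-13)²/(151 + (-13)²) = 12150 + 169/(151 + 169) = 12150 + 169/320 = 3888169/320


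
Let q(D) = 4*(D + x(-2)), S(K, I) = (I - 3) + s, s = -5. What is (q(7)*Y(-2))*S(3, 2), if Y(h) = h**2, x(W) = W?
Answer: -480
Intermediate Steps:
S(K, I) = -8 + I (S(K, I) = (I - 3) - 5 = (-3 + I) - 5 = -8 + I)
q(D) = -8 + 4*D (q(D) = 4*(D - 2) = 4*(-2 + D) = -8 + 4*D)
(q(7)*Y(-2))*S(3, 2) = ((-8 + 4*7)*(-2)**2)*(-8 + 2) = ((-8 + 28)*4)*(-6) = (20*4)*(-6) = 80*(-6) = -480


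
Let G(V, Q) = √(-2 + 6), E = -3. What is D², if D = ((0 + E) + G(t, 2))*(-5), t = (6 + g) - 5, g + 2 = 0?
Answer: 25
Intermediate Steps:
g = -2 (g = -2 + 0 = -2)
t = -1 (t = (6 - 2) - 5 = 4 - 5 = -1)
G(V, Q) = 2 (G(V, Q) = √4 = 2)
D = 5 (D = ((0 - 3) + 2)*(-5) = (-3 + 2)*(-5) = -1*(-5) = 5)
D² = 5² = 25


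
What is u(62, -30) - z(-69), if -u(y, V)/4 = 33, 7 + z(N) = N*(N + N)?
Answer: -9647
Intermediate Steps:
z(N) = -7 + 2*N² (z(N) = -7 + N*(N + N) = -7 + N*(2*N) = -7 + 2*N²)
u(y, V) = -132 (u(y, V) = -4*33 = -132)
u(62, -30) - z(-69) = -132 - (-7 + 2*(-69)²) = -132 - (-7 + 2*4761) = -132 - (-7 + 9522) = -132 - 1*9515 = -132 - 9515 = -9647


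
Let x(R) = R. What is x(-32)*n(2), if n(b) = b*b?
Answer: -128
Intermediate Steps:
n(b) = b²
x(-32)*n(2) = -32*2² = -32*4 = -128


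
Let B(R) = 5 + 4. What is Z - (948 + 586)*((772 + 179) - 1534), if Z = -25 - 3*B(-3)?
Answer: 894270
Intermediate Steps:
B(R) = 9
Z = -52 (Z = -25 - 3*9 = -25 - 27 = -52)
Z - (948 + 586)*((772 + 179) - 1534) = -52 - (948 + 586)*((772 + 179) - 1534) = -52 - 1534*(951 - 1534) = -52 - 1534*(-583) = -52 - 1*(-894322) = -52 + 894322 = 894270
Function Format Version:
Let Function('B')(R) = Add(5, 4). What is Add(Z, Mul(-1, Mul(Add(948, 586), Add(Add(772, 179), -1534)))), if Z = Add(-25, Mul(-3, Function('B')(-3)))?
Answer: 894270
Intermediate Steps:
Function('B')(R) = 9
Z = -52 (Z = Add(-25, Mul(-3, 9)) = Add(-25, -27) = -52)
Add(Z, Mul(-1, Mul(Add(948, 586), Add(Add(772, 179), -1534)))) = Add(-52, Mul(-1, Mul(Add(948, 586), Add(Add(772, 179), -1534)))) = Add(-52, Mul(-1, Mul(1534, Add(951, -1534)))) = Add(-52, Mul(-1, Mul(1534, -583))) = Add(-52, Mul(-1, -894322)) = Add(-52, 894322) = 894270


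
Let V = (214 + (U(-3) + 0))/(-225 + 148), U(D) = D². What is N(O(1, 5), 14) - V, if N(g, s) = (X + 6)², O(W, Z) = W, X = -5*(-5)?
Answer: 74220/77 ≈ 963.90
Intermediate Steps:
X = 25
N(g, s) = 961 (N(g, s) = (25 + 6)² = 31² = 961)
V = -223/77 (V = (214 + ((-3)² + 0))/(-225 + 148) = (214 + (9 + 0))/(-77) = (214 + 9)*(-1/77) = 223*(-1/77) = -223/77 ≈ -2.8961)
N(O(1, 5), 14) - V = 961 - 1*(-223/77) = 961 + 223/77 = 74220/77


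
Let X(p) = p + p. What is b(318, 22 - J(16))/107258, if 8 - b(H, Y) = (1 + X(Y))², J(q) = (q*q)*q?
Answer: -66373601/107258 ≈ -618.82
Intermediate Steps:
X(p) = 2*p
J(q) = q³ (J(q) = q²*q = q³)
b(H, Y) = 8 - (1 + 2*Y)²
b(318, 22 - J(16))/107258 = (8 - (1 + 2*(22 - 1*16³))²)/107258 = (8 - (1 + 2*(22 - 1*4096))²)*(1/107258) = (8 - (1 + 2*(22 - 4096))²)*(1/107258) = (8 - (1 + 2*(-4074))²)*(1/107258) = (8 - (1 - 8148)²)*(1/107258) = (8 - 1*(-8147)²)*(1/107258) = (8 - 1*66373609)*(1/107258) = (8 - 66373609)*(1/107258) = -66373601*1/107258 = -66373601/107258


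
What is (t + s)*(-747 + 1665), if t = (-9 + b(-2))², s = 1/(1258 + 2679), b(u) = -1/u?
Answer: 522248823/7874 ≈ 66326.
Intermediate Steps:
s = 1/3937 ≈ 0.00025400
t = 289/4 (t = (-9 - 1/(-2))² = (-9 - 1*(-½))² = (-9 + ½)² = (-17/2)² = 289/4 ≈ 72.250)
(t + s)*(-747 + 1665) = (289/4 + 1/3937)*(-747 + 1665) = (1137797/15748)*918 = 522248823/7874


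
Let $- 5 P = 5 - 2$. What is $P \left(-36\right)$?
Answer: $\frac{108}{5} \approx 21.6$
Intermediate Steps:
$P = - \frac{3}{5}$ ($P = - \frac{5 - 2}{5} = \left(- \frac{1}{5}\right) 3 = - \frac{3}{5} \approx -0.6$)
$P \left(-36\right) = \left(- \frac{3}{5}\right) \left(-36\right) = \frac{108}{5}$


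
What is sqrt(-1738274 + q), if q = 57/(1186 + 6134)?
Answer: I*sqrt(2587247010010)/1220 ≈ 1318.4*I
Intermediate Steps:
q = 19/2440 (q = 57/7320 = 57*(1/7320) = 19/2440 ≈ 0.0077869)
sqrt(-1738274 + q) = sqrt(-1738274 + 19/2440) = sqrt(-4241388541/2440) = I*sqrt(2587247010010)/1220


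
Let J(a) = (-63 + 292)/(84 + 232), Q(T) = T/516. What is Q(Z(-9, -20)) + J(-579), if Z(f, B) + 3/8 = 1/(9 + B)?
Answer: 2596369/3587232 ≈ 0.72378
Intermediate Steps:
Z(f, B) = -3/8 + 1/(9 + B)
Q(T) = T/516 (Q(T) = T*(1/516) = T/516)
J(a) = 229/316
Q(Z(-9, -20)) + J(-579) = ((-19 - 3*(-20))/(8*(9 - 20)))/516 + 229/316 = ((⅛)*(-19 + 60)/(-11))/516 + 229/316 = ((⅛)*(-1/11)*41)/516 + 229/316 = (1/516)*(-41/88) + 229/316 = -41/45408 + 229/316 = 2596369/3587232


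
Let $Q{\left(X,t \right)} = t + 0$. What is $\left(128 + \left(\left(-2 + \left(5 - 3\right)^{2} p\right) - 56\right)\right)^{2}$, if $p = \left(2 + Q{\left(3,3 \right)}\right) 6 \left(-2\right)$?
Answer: $28900$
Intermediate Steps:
$Q{\left(X,t \right)} = t$
$p = -60$ ($p = \left(2 + 3\right) 6 \left(-2\right) = 5 \cdot 6 \left(-2\right) = 30 \left(-2\right) = -60$)
$\left(128 + \left(\left(-2 + \left(5 - 3\right)^{2} p\right) - 56\right)\right)^{2} = \left(128 + \left(\left(-2 + \left(5 - 3\right)^{2} \left(-60\right)\right) - 56\right)\right)^{2} = \left(128 + \left(\left(-2 + 2^{2} \left(-60\right)\right) - 56\right)\right)^{2} = \left(128 + \left(\left(-2 + 4 \left(-60\right)\right) - 56\right)\right)^{2} = \left(128 - 298\right)^{2} = \left(-170\right)^{2} = 28900$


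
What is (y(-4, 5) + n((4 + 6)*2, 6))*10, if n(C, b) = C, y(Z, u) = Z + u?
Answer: 210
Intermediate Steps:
(y(-4, 5) + n((4 + 6)*2, 6))*10 = ((-4 + 5) + (4 + 6)*2)*10 = (1 + 10*2)*10 = (1 + 20)*10 = 21*10 = 210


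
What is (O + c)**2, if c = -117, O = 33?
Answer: 7056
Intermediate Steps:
(O + c)**2 = (33 - 117)**2 = (-84)**2 = 7056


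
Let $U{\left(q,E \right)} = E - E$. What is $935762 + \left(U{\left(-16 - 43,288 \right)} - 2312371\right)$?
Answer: $-1376609$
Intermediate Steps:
$U{\left(q,E \right)} = 0$
$935762 + \left(U{\left(-16 - 43,288 \right)} - 2312371\right) = 935762 + \left(0 - 2312371\right) = 935762 - 2312371 = -1376609$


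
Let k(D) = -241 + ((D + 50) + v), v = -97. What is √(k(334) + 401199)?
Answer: √401245 ≈ 633.44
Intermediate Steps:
k(D) = -288 + D (k(D) = -241 + ((D + 50) - 97) = -241 + ((50 + D) - 97) = -241 + (-47 + D) = -288 + D)
√(k(334) + 401199) = √((-288 + 334) + 401199) = √(46 + 401199) = √401245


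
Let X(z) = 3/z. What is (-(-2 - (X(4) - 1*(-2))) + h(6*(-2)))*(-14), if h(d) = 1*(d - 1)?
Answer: 231/2 ≈ 115.50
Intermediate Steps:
h(d) = -1 + d (h(d) = 1*(-1 + d) = -1 + d)
(-(-2 - (X(4) - 1*(-2))) + h(6*(-2)))*(-14) = (-(-2 - (3/4 - 1*(-2))) + (-1 + 6*(-2)))*(-14) = (-(-2 - (3*(¼) + 2)) + (-1 - 12))*(-14) = (-(-2 - (¾ + 2)) - 13)*(-14) = (-(-2 - 1*11/4) - 13)*(-14) = (-(-2 - 11/4) - 13)*(-14) = (-1*(-19/4) - 13)*(-14) = (19/4 - 13)*(-14) = -33/4*(-14) = 231/2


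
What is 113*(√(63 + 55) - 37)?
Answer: -4181 + 113*√118 ≈ -2953.5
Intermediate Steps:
113*(√(63 + 55) - 37) = 113*(√118 - 37) = 113*(-37 + √118) = -4181 + 113*√118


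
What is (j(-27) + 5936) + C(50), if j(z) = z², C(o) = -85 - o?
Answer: 6530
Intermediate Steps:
(j(-27) + 5936) + C(50) = ((-27)² + 5936) + (-85 - 1*50) = (729 + 5936) + (-85 - 50) = 6665 - 135 = 6530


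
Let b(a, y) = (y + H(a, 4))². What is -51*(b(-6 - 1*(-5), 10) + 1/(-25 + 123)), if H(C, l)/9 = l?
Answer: -10575819/98 ≈ -1.0792e+5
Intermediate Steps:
H(C, l) = 9*l
b(a, y) = (36 + y)² (b(a, y) = (y + 9*4)² = (y + 36)² = (36 + y)²)
-51*(b(-6 - 1*(-5), 10) + 1/(-25 + 123)) = -51*((36 + 10)² + 1/(-25 + 123)) = -51*(46² + 1/98) = -51*(2116 + 1/98) = -51*207369/98 = -10575819/98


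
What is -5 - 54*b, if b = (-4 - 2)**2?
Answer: -1949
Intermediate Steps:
b = 36 (b = (-6)**2 = 36)
-5 - 54*b = -5 - 54*36 = -5 - 1944 = -1949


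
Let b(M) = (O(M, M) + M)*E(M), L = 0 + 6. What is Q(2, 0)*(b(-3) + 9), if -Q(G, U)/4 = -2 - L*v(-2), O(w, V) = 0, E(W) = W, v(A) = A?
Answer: -720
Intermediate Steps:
L = 6
b(M) = M**2 (b(M) = (0 + M)*M = M*M = M**2)
Q(G, U) = -40 (Q(G, U) = -4*(-2 - 6*(-2)) = -4*(-2 - 1*(-12)) = -4*(-2 + 12) = -4*10 = -40)
Q(2, 0)*(b(-3) + 9) = -40*((-3)**2 + 9) = -40*(9 + 9) = -40*18 = -720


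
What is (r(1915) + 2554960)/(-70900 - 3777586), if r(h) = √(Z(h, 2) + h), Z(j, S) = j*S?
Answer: -1277480/1924243 - √5745/3848486 ≈ -0.66391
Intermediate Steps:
Z(j, S) = S*j
r(h) = √3*√h (r(h) = √(2*h + h) = √(3*h) = √3*√h)
(r(1915) + 2554960)/(-70900 - 3777586) = (√3*√1915 + 2554960)/(-70900 - 3777586) = (√5745 + 2554960)/(-3848486) = (2554960 + √5745)*(-1/3848486) = -1277480/1924243 - √5745/3848486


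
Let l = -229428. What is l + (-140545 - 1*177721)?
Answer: -547694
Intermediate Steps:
l + (-140545 - 1*177721) = -229428 + (-140545 - 1*177721) = -229428 + (-140545 - 177721) = -229428 - 318266 = -547694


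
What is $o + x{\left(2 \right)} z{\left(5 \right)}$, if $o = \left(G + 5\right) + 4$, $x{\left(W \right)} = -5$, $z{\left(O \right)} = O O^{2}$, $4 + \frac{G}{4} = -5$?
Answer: $-652$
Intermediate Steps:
$G = -36$ ($G = -16 + 4 \left(-5\right) = -16 - 20 = -36$)
$z{\left(O \right)} = O^{3}$
$o = -27$ ($o = \left(-36 + 5\right) + 4 = -31 + 4 = -27$)
$o + x{\left(2 \right)} z{\left(5 \right)} = -27 - 5 \cdot 5^{3} = -27 - 625 = -652$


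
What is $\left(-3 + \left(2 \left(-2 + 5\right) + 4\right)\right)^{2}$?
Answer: $49$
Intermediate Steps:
$\left(-3 + \left(2 \left(-2 + 5\right) + 4\right)\right)^{2} = \left(-3 + \left(2 \cdot 3 + 4\right)\right)^{2} = \left(-3 + \left(6 + 4\right)\right)^{2} = \left(-3 + 10\right)^{2} = 7^{2} = 49$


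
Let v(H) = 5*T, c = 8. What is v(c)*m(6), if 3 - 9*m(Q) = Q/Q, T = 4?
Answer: 40/9 ≈ 4.4444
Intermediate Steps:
m(Q) = 2/9 (m(Q) = ⅓ - Q/(9*Q) = ⅓ - ⅑*1 = ⅓ - ⅑ = 2/9)
v(H) = 20 (v(H) = 5*4 = 20)
v(c)*m(6) = 20*(2/9) = 40/9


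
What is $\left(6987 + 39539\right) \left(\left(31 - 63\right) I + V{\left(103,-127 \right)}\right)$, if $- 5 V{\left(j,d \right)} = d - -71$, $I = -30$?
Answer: $\frac{225930256}{5} \approx 4.5186 \cdot 10^{7}$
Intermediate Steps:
$V{\left(j,d \right)} = - \frac{71}{5} - \frac{d}{5}$ ($V{\left(j,d \right)} = - \frac{d - -71}{5} = - \frac{d + 71}{5} = - \frac{71 + d}{5} = - \frac{71}{5} - \frac{d}{5}$)
$\left(6987 + 39539\right) \left(\left(31 - 63\right) I + V{\left(103,-127 \right)}\right) = \left(6987 + 39539\right) \left(\left(31 - 63\right) \left(-30\right) - - \frac{56}{5}\right) = 46526 \left(\left(-32\right) \left(-30\right) + \left(- \frac{71}{5} + \frac{127}{5}\right)\right) = 46526 \left(960 + \frac{56}{5}\right) = 46526 \cdot \frac{4856}{5} = \frac{225930256}{5}$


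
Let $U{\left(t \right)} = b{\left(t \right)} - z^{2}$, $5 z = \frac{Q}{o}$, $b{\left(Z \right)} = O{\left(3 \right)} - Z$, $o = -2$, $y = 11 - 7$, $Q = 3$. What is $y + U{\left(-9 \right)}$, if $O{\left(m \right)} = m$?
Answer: $\frac{1591}{100} \approx 15.91$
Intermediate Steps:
$y = 4$
$b{\left(Z \right)} = 3 - Z$
$z = - \frac{3}{10}$ ($z = \frac{3 \frac{1}{-2}}{5} = \frac{3 \left(- \frac{1}{2}\right)}{5} = \frac{1}{5} \left(- \frac{3}{2}\right) = - \frac{3}{10} \approx -0.3$)
$U{\left(t \right)} = \frac{291}{100} - t$ ($U{\left(t \right)} = \left(3 - t\right) - \left(- \frac{3}{10}\right)^{2} = \left(3 - t\right) - \frac{9}{100} = \frac{291}{100} - t$)
$y + U{\left(-9 \right)} = 4 + \left(\frac{291}{100} - -9\right) = 4 + \left(\frac{291}{100} + 9\right) = 4 + \frac{1191}{100} = \frac{1591}{100}$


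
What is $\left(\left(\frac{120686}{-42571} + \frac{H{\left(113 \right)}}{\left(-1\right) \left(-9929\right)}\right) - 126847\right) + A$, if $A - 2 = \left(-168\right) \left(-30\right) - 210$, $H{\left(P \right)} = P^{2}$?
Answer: $- \frac{51574865012080}{422687459} \approx -1.2202 \cdot 10^{5}$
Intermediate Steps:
$A = 4832$ ($A = 2 - -4830 = 2 + \left(5040 - 210\right) = 2 + 4830 = 4832$)
$\left(\left(\frac{120686}{-42571} + \frac{H{\left(113 \right)}}{\left(-1\right) \left(-9929\right)}\right) - 126847\right) + A = \left(\left(\frac{120686}{-42571} + \frac{113^{2}}{\left(-1\right) \left(-9929\right)}\right) - 126847\right) + 4832 = \left(\left(120686 \left(- \frac{1}{42571}\right) + \frac{12769}{9929}\right) - 126847\right) + 4832 = \left(\left(- \frac{120686}{42571} + 12769 \cdot \frac{1}{9929}\right) - 126847\right) + 4832 = \left(\left(- \frac{120686}{42571} + \frac{12769}{9929}\right) - 126847\right) + 4832 = \left(- \frac{654702195}{422687459} - 126847\right) + 4832 = - \frac{53617290813968}{422687459} + 4832 = - \frac{51574865012080}{422687459}$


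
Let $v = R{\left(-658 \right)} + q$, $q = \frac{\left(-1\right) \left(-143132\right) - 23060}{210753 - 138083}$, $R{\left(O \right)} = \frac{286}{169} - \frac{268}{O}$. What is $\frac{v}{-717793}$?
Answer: $- \frac{44850944}{8580651847495} \approx -5.227 \cdot 10^{-6}$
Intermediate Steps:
$R{\left(O \right)} = \frac{22}{13} - \frac{268}{O}$ ($R{\left(O \right)} = 286 \cdot \frac{1}{169} - \frac{268}{O} = \frac{22}{13} - \frac{268}{O}$)
$q = \frac{60036}{36335}$ ($q = \frac{143132 - 23060}{72670} = 120072 \cdot \frac{1}{72670} = \frac{60036}{36335} \approx 1.6523$)
$v = \frac{44850944}{11954215}$ ($v = \left(\frac{22}{13} - \frac{268}{-658}\right) + \frac{60036}{36335} = \left(\frac{22}{13} - - \frac{134}{329}\right) + \frac{60036}{36335} = \left(\frac{22}{13} + \frac{134}{329}\right) + \frac{60036}{36335} = \frac{8980}{4277} + \frac{60036}{36335} = \frac{44850944}{11954215} \approx 3.7519$)
$\frac{v}{-717793} = \frac{44850944}{11954215 \left(-717793\right)} = \frac{44850944}{11954215} \left(- \frac{1}{717793}\right) = - \frac{44850944}{8580651847495}$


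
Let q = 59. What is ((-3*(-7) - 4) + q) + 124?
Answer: 200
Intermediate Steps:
((-3*(-7) - 4) + q) + 124 = ((-3*(-7) - 4) + 59) + 124 = ((21 - 4) + 59) + 124 = (17 + 59) + 124 = 76 + 124 = 200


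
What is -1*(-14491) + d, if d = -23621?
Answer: -9130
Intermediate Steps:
-1*(-14491) + d = -1*(-14491) - 23621 = 14491 - 23621 = -9130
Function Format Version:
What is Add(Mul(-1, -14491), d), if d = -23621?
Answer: -9130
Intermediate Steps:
Add(Mul(-1, -14491), d) = Add(Mul(-1, -14491), -23621) = Add(14491, -23621) = -9130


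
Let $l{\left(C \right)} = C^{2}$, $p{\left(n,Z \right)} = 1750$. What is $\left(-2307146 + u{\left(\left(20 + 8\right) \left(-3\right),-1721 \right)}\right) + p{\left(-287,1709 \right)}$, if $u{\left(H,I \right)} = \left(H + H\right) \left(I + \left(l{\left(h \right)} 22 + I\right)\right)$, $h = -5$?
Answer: $-1819540$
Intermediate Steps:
$u{\left(H,I \right)} = 2 H \left(550 + 2 I\right)$ ($u{\left(H,I \right)} = \left(H + H\right) \left(I + \left(\left(-5\right)^{2} \cdot 22 + I\right)\right) = 2 H \left(I + \left(25 \cdot 22 + I\right)\right) = 2 H \left(I + \left(550 + I\right)\right) = 2 H \left(550 + 2 I\right)$)
$\left(-2307146 + u{\left(\left(20 + 8\right) \left(-3\right),-1721 \right)}\right) + p{\left(-287,1709 \right)} = \left(-2307146 + 4 \left(20 + 8\right) \left(-3\right) \left(275 - 1721\right)\right) + 1750 = \left(-2307146 + 4 \cdot 28 \left(-3\right) \left(-1446\right)\right) + 1750 = \left(-2307146 + 4 \left(-84\right) \left(-1446\right)\right) + 1750 = \left(-2307146 + 485856\right) + 1750 = -1821290 + 1750 = -1819540$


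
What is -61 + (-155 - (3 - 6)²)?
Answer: -225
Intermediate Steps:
-61 + (-155 - (3 - 6)²) = -61 + (-155 - 1*(-3)²) = -61 + (-155 - 1*9) = -61 + (-155 - 9) = -61 - 164 = -225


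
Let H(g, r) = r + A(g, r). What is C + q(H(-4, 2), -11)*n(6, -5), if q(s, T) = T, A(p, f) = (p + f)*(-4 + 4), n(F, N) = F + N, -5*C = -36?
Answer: -19/5 ≈ -3.8000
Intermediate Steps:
C = 36/5 (C = -⅕*(-36) = 36/5 ≈ 7.2000)
A(p, f) = 0 (A(p, f) = (f + p)*0 = 0)
H(g, r) = r (H(g, r) = r + 0 = r)
C + q(H(-4, 2), -11)*n(6, -5) = 36/5 - 11*(6 - 5) = 36/5 - 11*1 = 36/5 - 11 = -19/5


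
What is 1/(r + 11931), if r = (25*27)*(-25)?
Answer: -1/4944 ≈ -0.00020227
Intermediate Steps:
r = -16875 (r = 675*(-25) = -16875)
1/(r + 11931) = 1/(-16875 + 11931) = 1/(-4944) = -1/4944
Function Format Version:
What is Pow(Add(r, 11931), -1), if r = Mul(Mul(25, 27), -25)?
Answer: Rational(-1, 4944) ≈ -0.00020227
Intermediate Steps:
r = -16875 (r = Mul(675, -25) = -16875)
Pow(Add(r, 11931), -1) = Pow(Add(-16875, 11931), -1) = Pow(-4944, -1) = Rational(-1, 4944)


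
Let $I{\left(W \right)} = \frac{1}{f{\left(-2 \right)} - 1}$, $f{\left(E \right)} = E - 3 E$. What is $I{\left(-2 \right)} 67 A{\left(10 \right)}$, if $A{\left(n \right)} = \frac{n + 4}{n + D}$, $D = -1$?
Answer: $\frac{938}{27} \approx 34.741$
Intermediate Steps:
$f{\left(E \right)} = - 2 E$
$A{\left(n \right)} = \frac{4 + n}{-1 + n}$ ($A{\left(n \right)} = \frac{n + 4}{n - 1} = \frac{4 + n}{-1 + n}$)
$I{\left(W \right)} = \frac{1}{3}$ ($I{\left(W \right)} = \frac{1}{\left(-2\right) \left(-2\right) - 1} = \frac{1}{4 - 1} = \frac{1}{3}$)
$I{\left(-2 \right)} 67 A{\left(10 \right)} = \frac{1}{3} \cdot 67 \frac{4 + 10}{-1 + 10} = \frac{67 \cdot \frac{1}{9} \cdot 14}{3} = \frac{67}{3} \cdot \frac{14}{9} = \frac{938}{27}$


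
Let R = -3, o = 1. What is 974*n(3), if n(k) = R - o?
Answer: -3896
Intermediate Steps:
n(k) = -4 (n(k) = -3 - 1*1 = -3 - 1 = -4)
974*n(3) = 974*(-4) = -3896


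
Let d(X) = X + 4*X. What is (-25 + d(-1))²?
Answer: 900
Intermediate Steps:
d(X) = 5*X
(-25 + d(-1))² = (-25 + 5*(-1))² = (-25 - 5)² = (-30)² = 900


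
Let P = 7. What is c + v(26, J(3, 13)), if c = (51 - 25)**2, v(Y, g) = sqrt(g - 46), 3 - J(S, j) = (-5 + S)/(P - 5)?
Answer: 676 + I*sqrt(42) ≈ 676.0 + 6.4807*I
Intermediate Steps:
J(S, j) = 11/2 - S/2 (J(S, j) = 3 - (-5 + S)/(7 - 5) = 3 - (-5 + S)/2 = 3 - (-5/2 + S/2) = 3 + (5/2 - S/2) = 11/2 - S/2)
v(Y, g) = sqrt(-46 + g)
c = 676 (c = 26**2 = 676)
c + v(26, J(3, 13)) = 676 + sqrt(-46 + (11/2 - 1/2*3)) = 676 + sqrt(-46 + (11/2 - 3/2)) = 676 + sqrt(-46 + 4) = 676 + sqrt(-42) = 676 + I*sqrt(42)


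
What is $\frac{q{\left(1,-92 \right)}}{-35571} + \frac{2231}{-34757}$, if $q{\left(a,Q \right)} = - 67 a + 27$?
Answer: $- \frac{77968621}{1236341247} \approx -0.063064$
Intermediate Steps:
$q{\left(a,Q \right)} = 27 - 67 a$
$\frac{q{\left(1,-92 \right)}}{-35571} + \frac{2231}{-34757} = \frac{27 - 67}{-35571} + \frac{2231}{-34757} = \left(27 - 67\right) \left(- \frac{1}{35571}\right) + 2231 \left(- \frac{1}{34757}\right) = \left(-40\right) \left(- \frac{1}{35571}\right) - \frac{2231}{34757} = \frac{40}{35571} - \frac{2231}{34757} = - \frac{77968621}{1236341247}$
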